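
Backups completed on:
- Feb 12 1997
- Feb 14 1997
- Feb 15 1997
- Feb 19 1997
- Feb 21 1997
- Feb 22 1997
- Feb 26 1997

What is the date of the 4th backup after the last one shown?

The gap pattern 2, 1, 4, 2, 1, 4 repeats every 3 events.
These are the Wednesdays, Fridays and Saturdays of each week.
The following Friday is Feb 28 1997.
The following Saturday is Mar 1 1997.
Next Wednesday: Mar 5 1997.
The following Friday is Mar 7 1997.

Mar 7 1997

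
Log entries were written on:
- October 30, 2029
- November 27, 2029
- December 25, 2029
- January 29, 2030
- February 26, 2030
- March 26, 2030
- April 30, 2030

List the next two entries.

These are Tuesdays with 28, 28, 35, 28, 28, 35-day gaps.
Each is the final Tuesday of its month — October 30, 2029 is past the 28th, so '4th Tuesday' doesn't fit.
Last Tuesday of May 2030: May 28, 2030.
Last Tuesday of June 2030: June 25, 2030.

May 28, 2030; June 25, 2030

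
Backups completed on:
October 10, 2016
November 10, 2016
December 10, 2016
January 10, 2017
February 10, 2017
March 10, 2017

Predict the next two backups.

Gaps: 31, 30, 31, 31, 28 days — not constant. Every event is on the 10th of the month.
Pattern: the 10th of each month.
Next: April 2017 → April 10, 2017.
May 2017: May 10, 2017.

April 10, 2017; May 10, 2017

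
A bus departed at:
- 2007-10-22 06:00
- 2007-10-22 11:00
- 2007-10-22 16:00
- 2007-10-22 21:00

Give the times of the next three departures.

The interval is a steady 5 hours (5, 5, 5).
2007-10-22 21:00 + 5 h = 2007-10-23 02:00.
2007-10-23 02:00 + 5 h = 2007-10-23 07:00.
2007-10-23 07:00 + 5 h = 2007-10-23 12:00.

2007-10-23 02:00, 2007-10-23 07:00, 2007-10-23 12:00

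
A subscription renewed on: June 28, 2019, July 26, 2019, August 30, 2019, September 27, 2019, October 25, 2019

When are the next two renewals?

November 29, 2019; December 27, 2019

These are Fridays with 28, 35, 28, 28-day gaps.
Each is the final Friday of its month — August 30, 2019 is past the 28th, so '4th Friday' doesn't fit.
Last Friday of November 2019: November 29, 2019.
Last Friday of December 2019: December 27, 2019.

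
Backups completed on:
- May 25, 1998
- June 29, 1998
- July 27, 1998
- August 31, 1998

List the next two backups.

September 28, 1998; October 26, 1998

Every date is a Monday; gaps 35, 28, 35 days.
Each is the last Monday of its month (at least one falls on the 29th or later, ruling out '4th Monday').
Last Monday of September 1998: September 28, 1998.
Last Monday of October 1998: October 26, 1998.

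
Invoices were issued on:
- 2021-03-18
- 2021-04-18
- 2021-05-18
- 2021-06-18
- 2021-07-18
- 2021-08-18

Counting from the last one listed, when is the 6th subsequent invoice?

The day-of-month is always 18 (31, 30, 31, 30, 31 days between events).
So this recurs on the 18th of each month.
September 2021: 2021-09-18.
October 2021: 2021-10-18.
Next: November 2021 → 2021-11-18.
December 2021: 2021-12-18.
January 2022: 2022-01-18.
February 2022: 2022-02-18.

2022-02-18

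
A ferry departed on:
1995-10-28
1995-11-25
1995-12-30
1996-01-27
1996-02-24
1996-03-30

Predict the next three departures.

1996-04-27, 1996-05-25, 1996-06-29

All Saturdays; the gaps (28, 35, 28, 28, 35) vary with month length.
This is the last Saturday of each month.
April 1996 ends with Saturday 1996-04-27.
May 1996 ends with Saturday 1996-05-25.
Last Saturday of June 1996: 1996-06-29.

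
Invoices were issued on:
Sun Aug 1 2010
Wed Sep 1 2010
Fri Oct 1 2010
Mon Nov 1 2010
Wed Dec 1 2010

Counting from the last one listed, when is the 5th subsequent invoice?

Sun May 1 2011

The day-of-month is always 1 (31, 30, 31, 30 days between events).
So this recurs on the 1st of each month.
Next: January 2011 → Sat Jan 1 2011.
Next: February 2011 → Tue Feb 1 2011.
Next: March 2011 → Tue Mar 1 2011.
Next: April 2011 → Fri Apr 1 2011.
May 2011: Sun May 1 2011.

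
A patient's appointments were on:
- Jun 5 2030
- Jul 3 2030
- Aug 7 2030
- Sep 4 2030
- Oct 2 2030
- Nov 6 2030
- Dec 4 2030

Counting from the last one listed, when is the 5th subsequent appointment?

May 7 2031

All dates are Wednesdays, 28, 35, 28, 28, 35, 28 days apart.
Specifically, the 1st Wednesday of each month.
1st Wednesday of January 2031: Jan 1 2031.
1st Wednesday of February 2031: Feb 5 2031.
1st Wednesday of March 2031: Mar 5 2031.
1st Wednesday of April 2031: Apr 2 2031.
May 2031 — 1st Wednesday is May 7 2031.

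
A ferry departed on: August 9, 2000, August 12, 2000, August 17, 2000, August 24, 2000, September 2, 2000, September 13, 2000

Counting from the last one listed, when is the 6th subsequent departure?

The spacing grows by 2 each time: 3, 5, 7, 9, 11 days.
Next gap: 13 days. September 13, 2000 + 13 days = September 26, 2000.
Next gap: 15 days. September 26, 2000 + 15 days = October 11, 2000.
Next gap: 17 days. October 11, 2000 + 17 days = October 28, 2000.
Next gap: 19 days. October 28, 2000 + 19 days = November 16, 2000.
Next gap: 21 days. November 16, 2000 + 21 days = December 7, 2000.
Next gap: 23 days. December 7, 2000 + 23 days = December 30, 2000.

December 30, 2000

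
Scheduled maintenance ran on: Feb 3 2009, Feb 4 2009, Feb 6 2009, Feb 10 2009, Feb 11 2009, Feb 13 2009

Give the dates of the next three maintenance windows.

Feb 17 2009, Feb 18 2009, Feb 20 2009

Gaps: 1, 2, 4, 1, 2 days — not constant, but cyclic with period 3.
The events fall on every Tuesday, Wednesday and Friday.
Next Tuesday: Feb 17 2009.
The following Wednesday is Feb 18 2009.
Next Friday: Feb 20 2009.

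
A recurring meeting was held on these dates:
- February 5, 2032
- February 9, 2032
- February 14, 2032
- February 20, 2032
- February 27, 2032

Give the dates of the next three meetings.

The spacing grows by 1 each time: 4, 5, 6, 7 days.
Next gap: 8 days. February 27, 2032 + 8 days = March 6, 2032.
Next gap: 9 days. March 6, 2032 + 9 days = March 15, 2032.
Next gap: 10 days. March 15, 2032 + 10 days = March 25, 2032.

March 6, 2032; March 15, 2032; March 25, 2032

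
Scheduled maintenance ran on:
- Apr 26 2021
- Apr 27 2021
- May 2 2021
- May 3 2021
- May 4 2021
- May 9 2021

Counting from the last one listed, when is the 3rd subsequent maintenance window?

Gaps: 1, 5, 1, 1, 5 days — not constant, but cyclic with period 3.
The events fall on every Monday, Tuesday and Sunday.
Next Monday: May 10 2021.
The following Tuesday is May 11 2021.
Next Sunday: May 16 2021.

May 16 2021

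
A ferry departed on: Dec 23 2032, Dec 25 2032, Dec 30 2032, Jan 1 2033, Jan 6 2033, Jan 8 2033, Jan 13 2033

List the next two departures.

Jan 15 2033, Jan 20 2033

Every event lands on a Thursday or Saturday (gaps cycle 2, 5, 2, 5, 2, 5).
So the schedule is: every Thursday and Saturday.
Next Saturday: Jan 15 2033.
The following Thursday is Jan 20 2033.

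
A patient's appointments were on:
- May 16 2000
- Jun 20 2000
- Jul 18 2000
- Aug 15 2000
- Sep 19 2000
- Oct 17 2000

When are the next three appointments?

Gaps: 35, 28, 28, 35, 28 days — a mix of 28 and 35. Every date is a Tuesday.
Each is the 3rd Tuesday of its month.
November 2000 — 3rd Tuesday is Nov 21 2000.
December 2000 — 3rd Tuesday is Dec 19 2000.
3rd Tuesday of January 2001: Jan 16 2001.

Nov 21 2000, Dec 19 2000, Jan 16 2001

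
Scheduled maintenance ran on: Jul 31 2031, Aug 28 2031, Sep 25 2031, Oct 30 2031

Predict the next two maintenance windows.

Nov 27 2031, Dec 25 2031

Every date is a Thursday; gaps 28, 28, 35 days.
Each is the last Thursday of its month (at least one falls on the 29th or later, ruling out '4th Thursday').
November 2031 ends with Thursday Nov 27 2031.
Last Thursday of December 2031: Dec 25 2031.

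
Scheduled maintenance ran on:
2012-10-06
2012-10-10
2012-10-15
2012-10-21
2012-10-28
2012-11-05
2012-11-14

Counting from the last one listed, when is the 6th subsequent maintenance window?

Intervals are 4, 5, 6, 7, 8, 9 days — an arithmetic progression with common difference 1.
Next gap: 10 days. 2012-11-14 + 10 days = 2012-11-24.
Next gap: 11 days. 2012-11-24 + 11 days = 2012-12-05.
Next gap: 12 days. 2012-12-05 + 12 days = 2012-12-17.
Next gap: 13 days. 2012-12-17 + 13 days = 2012-12-30.
Next gap: 14 days. 2012-12-30 + 14 days = 2013-01-13.
Next gap: 15 days. 2013-01-13 + 15 days = 2013-01-28.

2013-01-28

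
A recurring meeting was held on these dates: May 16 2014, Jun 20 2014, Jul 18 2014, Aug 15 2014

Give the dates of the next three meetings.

Gaps: 35, 28, 28 days — a mix of 28 and 35. Every date is a Friday.
Each is the 3rd Friday of its month.
September 2014 — 3rd Friday is Sep 19 2014.
October 2014 — 3rd Friday is Oct 17 2014.
3rd Friday of November 2014: Nov 21 2014.

Sep 19 2014, Oct 17 2014, Nov 21 2014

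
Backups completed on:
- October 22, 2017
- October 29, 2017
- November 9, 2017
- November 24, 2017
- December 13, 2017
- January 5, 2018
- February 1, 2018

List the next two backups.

The spacing grows by 4 each time: 7, 11, 15, 19, 23, 27 days.
Next gap: 31 days. February 1, 2018 + 31 days = March 4, 2018.
Next gap: 35 days. March 4, 2018 + 35 days = April 8, 2018.

March 4, 2018; April 8, 2018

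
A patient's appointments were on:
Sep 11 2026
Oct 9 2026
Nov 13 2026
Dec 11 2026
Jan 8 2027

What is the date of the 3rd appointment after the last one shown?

Gaps: 28, 35, 28, 28 days — a mix of 28 and 35. Every date is a Friday.
Each is the 2nd Friday of its month.
February 2027 — 2nd Friday is Feb 12 2027.
March 2027 — 2nd Friday is Mar 12 2027.
2nd Friday of April 2027: Apr 9 2027.

Apr 9 2027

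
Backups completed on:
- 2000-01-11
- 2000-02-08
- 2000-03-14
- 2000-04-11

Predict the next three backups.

Gaps: 28, 35, 28 days — a mix of 28 and 35. Every date is a Tuesday.
Each is the 2nd Tuesday of its month.
2nd Tuesday of May 2000: 2000-05-09.
June 2000 — 2nd Tuesday is 2000-06-13.
2nd Tuesday of July 2000: 2000-07-11.

2000-05-09, 2000-06-13, 2000-07-11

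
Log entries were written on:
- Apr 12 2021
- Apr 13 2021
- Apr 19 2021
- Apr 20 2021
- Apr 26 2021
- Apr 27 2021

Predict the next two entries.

The gap pattern 1, 6, 1, 6, 1 repeats every 2 events.
These are the Mondays and Tuesdays of each week.
Next Monday: May 3 2021.
Next Tuesday: May 4 2021.

May 3 2021, May 4 2021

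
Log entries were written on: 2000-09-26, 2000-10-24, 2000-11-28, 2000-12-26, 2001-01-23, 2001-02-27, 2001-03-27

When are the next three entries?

Gaps: 28, 35, 28, 28, 35, 28 days — a mix of 28 and 35. Every date is a Tuesday.
Each is the 4th Tuesday of its month.
4th Tuesday of April 2001: 2001-04-24.
4th Tuesday of May 2001: 2001-05-22.
4th Tuesday of June 2001: 2001-06-26.

2001-04-24, 2001-05-22, 2001-06-26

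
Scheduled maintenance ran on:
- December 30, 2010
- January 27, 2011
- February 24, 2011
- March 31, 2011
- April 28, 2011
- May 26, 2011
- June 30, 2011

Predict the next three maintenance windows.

July 28, 2011; August 25, 2011; September 29, 2011

All Thursdays; the gaps (28, 28, 35, 28, 28, 35) vary with month length.
This is the last Thursday of each month.
July 2011 ends with Thursday July 28, 2011.
Last Thursday of August 2011: August 25, 2011.
September 2011 ends with Thursday September 29, 2011.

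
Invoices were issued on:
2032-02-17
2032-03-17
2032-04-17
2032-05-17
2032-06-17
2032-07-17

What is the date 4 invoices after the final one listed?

Gaps: 29, 31, 30, 31, 30 days — not constant. Every event is on the 17th of the month.
Pattern: the 17th of each month.
August 2032: 2032-08-17.
Next: September 2032 → 2032-09-17.
Next: October 2032 → 2032-10-17.
Next: November 2032 → 2032-11-17.

2032-11-17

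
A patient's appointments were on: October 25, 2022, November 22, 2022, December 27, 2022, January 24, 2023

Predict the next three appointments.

February 28, 2023; March 28, 2023; April 25, 2023

All dates are Tuesdays, 28, 35, 28 days apart.
Specifically, the 4th Tuesday of each month.
4th Tuesday of February 2023: February 28, 2023.
March 2023 — 4th Tuesday is March 28, 2023.
April 2023 — 4th Tuesday is April 25, 2023.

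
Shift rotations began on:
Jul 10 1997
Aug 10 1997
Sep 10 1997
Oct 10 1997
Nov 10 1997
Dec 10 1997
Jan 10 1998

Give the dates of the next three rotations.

Feb 10 1998, Mar 10 1998, Apr 10 1998

Each date is the 10th; the gaps (31, 31, 30, 31, 30, 31) track the month lengths.
The rule is the 10th of each month.
February 1998: Feb 10 1998.
March 1998: Mar 10 1998.
April 1998: Apr 10 1998.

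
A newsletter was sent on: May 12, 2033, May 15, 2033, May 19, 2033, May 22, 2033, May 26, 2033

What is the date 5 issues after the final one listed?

June 12, 2033

Every event lands on a Thursday or Sunday (gaps cycle 3, 4, 3, 4).
So the schedule is: every Thursday and Sunday.
The following Sunday is May 29, 2033.
Next Thursday: June 2, 2033.
The following Sunday is June 5, 2033.
Next Thursday: June 9, 2033.
Next Sunday: June 12, 2033.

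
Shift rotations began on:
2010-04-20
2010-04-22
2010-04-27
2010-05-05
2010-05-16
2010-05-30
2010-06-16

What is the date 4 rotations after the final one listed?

2010-09-22

The spacing grows by 3 each time: 2, 5, 8, 11, 14, 17 days.
Next gap: 20 days. 2010-06-16 + 20 days = 2010-07-06.
Next gap: 23 days. 2010-07-06 + 23 days = 2010-07-29.
Next gap: 26 days. 2010-07-29 + 26 days = 2010-08-24.
Next gap: 29 days. 2010-08-24 + 29 days = 2010-09-22.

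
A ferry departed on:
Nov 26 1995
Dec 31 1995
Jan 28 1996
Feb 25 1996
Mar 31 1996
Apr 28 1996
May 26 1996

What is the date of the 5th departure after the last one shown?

Oct 27 1996

All Sundays; the gaps (35, 28, 28, 35, 28, 28) vary with month length.
This is the last Sunday of each month.
June 1996 ends with Sunday Jun 30 1996.
July 1996 ends with Sunday Jul 28 1996.
Last Sunday of August 1996: Aug 25 1996.
September 1996 ends with Sunday Sep 29 1996.
Last Sunday of October 1996: Oct 27 1996.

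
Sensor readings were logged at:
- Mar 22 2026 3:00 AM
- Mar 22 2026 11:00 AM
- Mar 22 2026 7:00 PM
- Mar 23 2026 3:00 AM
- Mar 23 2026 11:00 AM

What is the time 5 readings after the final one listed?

Mar 25 2026 3:00 AM

The interval is a steady 8 hours (8, 8, 8, 8).
Mar 23 2026 11:00 AM + 8 h = Mar 23 2026 7:00 PM.
Mar 23 2026 7:00 PM + 8 h = Mar 24 2026 3:00 AM.
Mar 24 2026 3:00 AM + 8 h = Mar 24 2026 11:00 AM.
Mar 24 2026 11:00 AM + 8 h = Mar 24 2026 7:00 PM.
Mar 24 2026 7:00 PM + 8 h = Mar 25 2026 3:00 AM.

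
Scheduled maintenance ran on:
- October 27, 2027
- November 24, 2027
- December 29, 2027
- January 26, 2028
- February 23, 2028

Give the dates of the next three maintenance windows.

March 29, 2028; April 26, 2028; May 31, 2028

All Wednesdays; the gaps (28, 35, 28, 28) vary with month length.
This is the last Wednesday of each month.
Last Wednesday of March 2028: March 29, 2028.
Last Wednesday of April 2028: April 26, 2028.
Last Wednesday of May 2028: May 31, 2028.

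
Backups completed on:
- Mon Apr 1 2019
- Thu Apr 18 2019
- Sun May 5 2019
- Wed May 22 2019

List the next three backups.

Sat Jun 8 2019, Tue Jun 25 2019, Fri Jul 12 2019

Gaps between consecutive events: 17, 17, 17 days — a constant 17-day interval.
Wed May 22 2019 + 17 days = Sat Jun 8 2019.
Sat Jun 8 2019 + 17 days = Tue Jun 25 2019.
Tue Jun 25 2019 + 17 days = Fri Jul 12 2019.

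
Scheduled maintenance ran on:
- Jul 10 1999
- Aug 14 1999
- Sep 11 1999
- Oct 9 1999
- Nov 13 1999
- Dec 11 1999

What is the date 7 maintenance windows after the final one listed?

Jul 8 2000

All dates are Saturdays, 35, 28, 28, 35, 28 days apart.
Specifically, the 2nd Saturday of each month.
January 2000 — 2nd Saturday is Jan 8 2000.
February 2000 — 2nd Saturday is Feb 12 2000.
2nd Saturday of March 2000: Mar 11 2000.
April 2000 — 2nd Saturday is Apr 8 2000.
May 2000 — 2nd Saturday is May 13 2000.
2nd Saturday of June 2000: Jun 10 2000.
July 2000 — 2nd Saturday is Jul 8 2000.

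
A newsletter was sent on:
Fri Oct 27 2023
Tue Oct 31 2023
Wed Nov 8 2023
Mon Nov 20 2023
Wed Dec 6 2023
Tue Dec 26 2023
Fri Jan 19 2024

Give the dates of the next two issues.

Gaps: 4, 8, 12, 16, 20, 24 days — each gap is 4 larger than the previous one.
Next gap: 28 days. Fri Jan 19 2024 + 28 days = Fri Feb 16 2024.
Next gap: 32 days. Fri Feb 16 2024 + 32 days = Tue Mar 19 2024.

Fri Feb 16 2024, Tue Mar 19 2024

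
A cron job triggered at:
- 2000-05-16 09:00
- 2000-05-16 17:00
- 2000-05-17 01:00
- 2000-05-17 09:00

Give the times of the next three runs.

2000-05-17 17:00, 2000-05-18 01:00, 2000-05-18 09:00

The interval is a steady 8 hours (8, 8, 8).
2000-05-17 09:00 + 8 h = 2000-05-17 17:00.
2000-05-17 17:00 + 8 h = 2000-05-18 01:00.
2000-05-18 01:00 + 8 h = 2000-05-18 09:00.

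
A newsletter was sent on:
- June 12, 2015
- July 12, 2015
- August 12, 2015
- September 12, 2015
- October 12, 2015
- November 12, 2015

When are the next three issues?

Each date is the 12th; the gaps (30, 31, 31, 30, 31) track the month lengths.
The rule is the 12th of each month.
December 2015: December 12, 2015.
January 2016: January 12, 2016.
February 2016: February 12, 2016.

December 12, 2015; January 12, 2016; February 12, 2016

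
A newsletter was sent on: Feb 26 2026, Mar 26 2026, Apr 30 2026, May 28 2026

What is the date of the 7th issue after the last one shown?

All Thursdays; the gaps (28, 35, 28) vary with month length.
This is the last Thursday of each month.
June 2026 ends with Thursday Jun 25 2026.
July 2026 ends with Thursday Jul 30 2026.
August 2026 ends with Thursday Aug 27 2026.
September 2026 ends with Thursday Sep 24 2026.
Last Thursday of October 2026: Oct 29 2026.
Last Thursday of November 2026: Nov 26 2026.
Last Thursday of December 2026: Dec 31 2026.

Dec 31 2026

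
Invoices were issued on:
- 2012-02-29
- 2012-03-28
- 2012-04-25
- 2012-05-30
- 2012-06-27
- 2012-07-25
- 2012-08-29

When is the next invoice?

2012-09-26

Every date is a Wednesday; gaps 28, 28, 35, 28, 28, 35 days.
Each is the last Wednesday of its month (at least one falls on the 29th or later, ruling out '4th Wednesday').
September 2012 ends with Wednesday 2012-09-26.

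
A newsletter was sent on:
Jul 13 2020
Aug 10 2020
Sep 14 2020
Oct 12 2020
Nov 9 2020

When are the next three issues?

These are Mondays at 28- or 35-day spacing (28, 35, 28, 28).
The pattern: 2nd Monday of the month.
December 2020 — 2nd Monday is Dec 14 2020.
2nd Monday of January 2021: Jan 11 2021.
2nd Monday of February 2021: Feb 8 2021.

Dec 14 2020, Jan 11 2021, Feb 8 2021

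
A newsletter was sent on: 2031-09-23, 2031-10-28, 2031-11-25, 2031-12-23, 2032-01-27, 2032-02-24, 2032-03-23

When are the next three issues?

All dates are Tuesdays, 35, 28, 28, 35, 28, 28 days apart.
Specifically, the 4th Tuesday of each month.
April 2032 — 4th Tuesday is 2032-04-27.
May 2032 — 4th Tuesday is 2032-05-25.
June 2032 — 4th Tuesday is 2032-06-22.

2032-04-27, 2032-05-25, 2032-06-22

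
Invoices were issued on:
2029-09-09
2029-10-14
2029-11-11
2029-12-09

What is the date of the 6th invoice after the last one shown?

2030-06-09

Gaps: 35, 28, 28 days — a mix of 28 and 35. Every date is a Sunday.
Each is the 2nd Sunday of its month.
January 2030 — 2nd Sunday is 2030-01-13.
2nd Sunday of February 2030: 2030-02-10.
2nd Sunday of March 2030: 2030-03-10.
April 2030 — 2nd Sunday is 2030-04-14.
May 2030 — 2nd Sunday is 2030-05-12.
June 2030 — 2nd Sunday is 2030-06-09.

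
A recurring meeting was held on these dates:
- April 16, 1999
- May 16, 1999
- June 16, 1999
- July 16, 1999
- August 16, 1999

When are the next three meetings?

Gaps: 30, 31, 30, 31 days — not constant. Every event is on the 16th of the month.
Pattern: the 16th of each month.
September 1999: September 16, 1999.
Next: October 1999 → October 16, 1999.
Next: November 1999 → November 16, 1999.

September 16, 1999; October 16, 1999; November 16, 1999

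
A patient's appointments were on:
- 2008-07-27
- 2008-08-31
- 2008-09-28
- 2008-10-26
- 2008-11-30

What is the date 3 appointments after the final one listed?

All Sundays; the gaps (35, 28, 28, 35) vary with month length.
This is the last Sunday of each month.
December 2008 ends with Sunday 2008-12-28.
Last Sunday of January 2009: 2009-01-25.
Last Sunday of February 2009: 2009-02-22.

2009-02-22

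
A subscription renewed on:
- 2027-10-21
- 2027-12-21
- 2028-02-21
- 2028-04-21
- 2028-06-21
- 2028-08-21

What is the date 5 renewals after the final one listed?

Gaps: 61, 62, 60, 61, 61 days — not constant. Every event is on the 21st of the month.
Pattern: the 21st of every 2 months.
October 2028: 2028-10-21.
December 2028: 2028-12-21.
Next: February 2029 → 2029-02-21.
April 2029: 2029-04-21.
Next: June 2029 → 2029-06-21.

2029-06-21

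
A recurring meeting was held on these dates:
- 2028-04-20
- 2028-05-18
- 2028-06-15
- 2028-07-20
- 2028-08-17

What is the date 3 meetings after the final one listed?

2028-11-16

Gaps: 28, 28, 35, 28 days — a mix of 28 and 35. Every date is a Thursday.
Each is the 3rd Thursday of its month.
September 2028 — 3rd Thursday is 2028-09-21.
October 2028 — 3rd Thursday is 2028-10-19.
November 2028 — 3rd Thursday is 2028-11-16.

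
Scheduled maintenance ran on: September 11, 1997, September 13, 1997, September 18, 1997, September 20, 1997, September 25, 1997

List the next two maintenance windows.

September 27, 1997; October 2, 1997

Every event lands on a Thursday or Saturday (gaps cycle 2, 5, 2, 5).
So the schedule is: every Thursday and Saturday.
The following Saturday is September 27, 1997.
Next Thursday: October 2, 1997.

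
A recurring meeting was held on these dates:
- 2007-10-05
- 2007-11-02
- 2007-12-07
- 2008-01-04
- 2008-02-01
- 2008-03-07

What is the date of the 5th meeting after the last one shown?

2008-08-01

All dates are Fridays, 28, 35, 28, 28, 35 days apart.
Specifically, the 1st Friday of each month.
1st Friday of April 2008: 2008-04-04.
May 2008 — 1st Friday is 2008-05-02.
June 2008 — 1st Friday is 2008-06-06.
1st Friday of July 2008: 2008-07-04.
August 2008 — 1st Friday is 2008-08-01.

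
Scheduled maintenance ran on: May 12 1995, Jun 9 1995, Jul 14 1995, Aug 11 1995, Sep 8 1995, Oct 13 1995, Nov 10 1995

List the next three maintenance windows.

Gaps: 28, 35, 28, 28, 35, 28 days — a mix of 28 and 35. Every date is a Friday.
Each is the 2nd Friday of its month.
2nd Friday of December 1995: Dec 8 1995.
2nd Friday of January 1996: Jan 12 1996.
February 1996 — 2nd Friday is Feb 9 1996.

Dec 8 1995, Jan 12 1996, Feb 9 1996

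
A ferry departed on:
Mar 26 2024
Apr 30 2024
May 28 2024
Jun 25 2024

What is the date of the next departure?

Jul 30 2024

Every date is a Tuesday; gaps 35, 28, 28 days.
Each is the last Tuesday of its month (at least one falls on the 29th or later, ruling out '4th Tuesday').
July 2024 ends with Tuesday Jul 30 2024.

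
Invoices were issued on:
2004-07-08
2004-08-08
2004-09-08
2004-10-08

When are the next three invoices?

The day-of-month is always 8 (31, 31, 30 days between events).
So this recurs on the 8th of each month.
Next: November 2004 → 2004-11-08.
Next: December 2004 → 2004-12-08.
Next: January 2005 → 2005-01-08.

2004-11-08, 2004-12-08, 2005-01-08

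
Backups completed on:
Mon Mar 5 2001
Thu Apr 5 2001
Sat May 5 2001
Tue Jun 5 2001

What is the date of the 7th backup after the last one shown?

Gaps: 31, 30, 31 days — not constant. Every event is on the 5th of the month.
Pattern: the 5th of each month.
Next: July 2001 → Thu Jul 5 2001.
August 2001: Sun Aug 5 2001.
September 2001: Wed Sep 5 2001.
Next: October 2001 → Fri Oct 5 2001.
November 2001: Mon Nov 5 2001.
Next: December 2001 → Wed Dec 5 2001.
January 2002: Sat Jan 5 2002.

Sat Jan 5 2002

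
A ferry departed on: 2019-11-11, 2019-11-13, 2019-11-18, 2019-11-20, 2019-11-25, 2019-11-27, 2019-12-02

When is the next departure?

2019-12-04

The gap pattern 2, 5, 2, 5, 2, 5 repeats every 2 events.
These are the Mondays and Wednesdays of each week.
The following Wednesday is 2019-12-04.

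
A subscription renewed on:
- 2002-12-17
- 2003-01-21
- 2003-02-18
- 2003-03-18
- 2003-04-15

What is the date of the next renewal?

2003-05-20

These are Tuesdays at 28- or 35-day spacing (35, 28, 28, 28).
The pattern: 3rd Tuesday of the month.
3rd Tuesday of May 2003: 2003-05-20.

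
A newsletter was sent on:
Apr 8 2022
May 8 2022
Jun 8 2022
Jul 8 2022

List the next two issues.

Aug 8 2022, Sep 8 2022

Gaps: 30, 31, 30 days — not constant. Every event is on the 8th of the month.
Pattern: the 8th of each month.
August 2022: Aug 8 2022.
September 2022: Sep 8 2022.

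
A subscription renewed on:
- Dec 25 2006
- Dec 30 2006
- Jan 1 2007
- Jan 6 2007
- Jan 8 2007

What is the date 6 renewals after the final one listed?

Jan 29 2007

Every event lands on a Monday or Saturday (gaps cycle 5, 2, 5, 2).
So the schedule is: every Monday and Saturday.
The following Saturday is Jan 13 2007.
Next Monday: Jan 15 2007.
Next Saturday: Jan 20 2007.
The following Monday is Jan 22 2007.
Next Saturday: Jan 27 2007.
Next Monday: Jan 29 2007.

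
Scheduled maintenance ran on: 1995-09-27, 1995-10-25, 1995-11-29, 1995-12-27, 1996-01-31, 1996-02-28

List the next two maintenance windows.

Every date is a Wednesday; gaps 28, 35, 28, 35, 28 days.
Each is the last Wednesday of its month (at least one falls on the 29th or later, ruling out '4th Wednesday').
Last Wednesday of March 1996: 1996-03-27.
April 1996 ends with Wednesday 1996-04-24.

1996-03-27, 1996-04-24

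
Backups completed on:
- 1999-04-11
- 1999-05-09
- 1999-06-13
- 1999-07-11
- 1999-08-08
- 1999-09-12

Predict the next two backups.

These are Sundays at 28- or 35-day spacing (28, 35, 28, 28, 35).
The pattern: 2nd Sunday of the month.
2nd Sunday of October 1999: 1999-10-10.
November 1999 — 2nd Sunday is 1999-11-14.

1999-10-10, 1999-11-14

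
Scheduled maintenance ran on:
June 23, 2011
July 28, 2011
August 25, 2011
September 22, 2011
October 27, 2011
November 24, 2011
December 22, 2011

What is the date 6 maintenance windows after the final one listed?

June 28, 2012

These are Thursdays at 28- or 35-day spacing (35, 28, 28, 35, 28, 28).
The pattern: 4th Thursday of the month.
January 2012 — 4th Thursday is January 26, 2012.
February 2012 — 4th Thursday is February 23, 2012.
4th Thursday of March 2012: March 22, 2012.
4th Thursday of April 2012: April 26, 2012.
May 2012 — 4th Thursday is May 24, 2012.
June 2012 — 4th Thursday is June 28, 2012.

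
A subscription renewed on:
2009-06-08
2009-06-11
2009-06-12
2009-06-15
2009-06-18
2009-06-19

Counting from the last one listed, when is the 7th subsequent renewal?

Gaps: 3, 1, 3, 3, 1 days — not constant, but cyclic with period 3.
The events fall on every Monday, Thursday and Friday.
Next Monday: 2009-06-22.
Next Thursday: 2009-06-25.
The following Friday is 2009-06-26.
The following Monday is 2009-06-29.
Next Thursday: 2009-07-02.
Next Friday: 2009-07-03.
The following Monday is 2009-07-06.

2009-07-06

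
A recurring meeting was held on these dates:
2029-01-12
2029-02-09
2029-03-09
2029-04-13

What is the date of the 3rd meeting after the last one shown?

Gaps: 28, 28, 35 days — a mix of 28 and 35. Every date is a Friday.
Each is the 2nd Friday of its month.
2nd Friday of May 2029: 2029-05-11.
2nd Friday of June 2029: 2029-06-08.
July 2029 — 2nd Friday is 2029-07-13.

2029-07-13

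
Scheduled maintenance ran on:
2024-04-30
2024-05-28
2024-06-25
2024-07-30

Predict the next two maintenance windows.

These are Tuesdays with 28, 28, 35-day gaps.
Each is the final Tuesday of its month — 2024-04-30 is past the 28th, so '4th Tuesday' doesn't fit.
Last Tuesday of August 2024: 2024-08-27.
September 2024 ends with Tuesday 2024-09-24.

2024-08-27, 2024-09-24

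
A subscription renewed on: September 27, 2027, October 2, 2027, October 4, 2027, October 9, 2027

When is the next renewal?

October 11, 2027

Every event lands on a Monday or Saturday (gaps cycle 5, 2, 5).
So the schedule is: every Monday and Saturday.
The following Monday is October 11, 2027.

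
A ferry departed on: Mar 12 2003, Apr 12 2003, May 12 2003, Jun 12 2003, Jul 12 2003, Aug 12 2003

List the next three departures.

Gaps: 31, 30, 31, 30, 31 days — not constant. Every event is on the 12th of the month.
Pattern: the 12th of each month.
Next: September 2003 → Sep 12 2003.
Next: October 2003 → Oct 12 2003.
Next: November 2003 → Nov 12 2003.

Sep 12 2003, Oct 12 2003, Nov 12 2003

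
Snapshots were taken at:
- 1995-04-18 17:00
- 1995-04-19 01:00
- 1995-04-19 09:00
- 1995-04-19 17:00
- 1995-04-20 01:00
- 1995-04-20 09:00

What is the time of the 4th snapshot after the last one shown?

1995-04-21 17:00

Gaps: 8, 8, 8, 8, 8 hours — each event is 8 hours after the previous one.
1995-04-20 09:00 + 8 h = 1995-04-20 17:00.
1995-04-20 17:00 + 8 h = 1995-04-21 01:00.
1995-04-21 01:00 + 8 h = 1995-04-21 09:00.
1995-04-21 09:00 + 8 h = 1995-04-21 17:00.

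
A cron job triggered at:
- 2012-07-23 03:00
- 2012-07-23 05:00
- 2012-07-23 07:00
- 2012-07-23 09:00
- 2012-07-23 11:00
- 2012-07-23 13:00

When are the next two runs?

Spacing: 2, 2, 2, 2, 2 h — constant 2 h.
2012-07-23 13:00 + 2 h = 2012-07-23 15:00.
2012-07-23 15:00 + 2 h = 2012-07-23 17:00.

2012-07-23 15:00, 2012-07-23 17:00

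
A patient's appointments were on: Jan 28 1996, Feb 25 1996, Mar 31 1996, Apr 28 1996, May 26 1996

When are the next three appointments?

Jun 30 1996, Jul 28 1996, Aug 25 1996

These are Sundays with 28, 35, 28, 28-day gaps.
Each is the final Sunday of its month — Mar 31 1996 is past the 28th, so '4th Sunday' doesn't fit.
Last Sunday of June 1996: Jun 30 1996.
Last Sunday of July 1996: Jul 28 1996.
Last Sunday of August 1996: Aug 25 1996.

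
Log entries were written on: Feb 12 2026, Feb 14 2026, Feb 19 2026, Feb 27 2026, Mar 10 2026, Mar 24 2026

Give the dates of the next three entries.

The spacing grows by 3 each time: 2, 5, 8, 11, 14 days.
Next gap: 17 days. Mar 24 2026 + 17 days = Apr 10 2026.
Next gap: 20 days. Apr 10 2026 + 20 days = Apr 30 2026.
Next gap: 23 days. Apr 30 2026 + 23 days = May 23 2026.

Apr 10 2026, Apr 30 2026, May 23 2026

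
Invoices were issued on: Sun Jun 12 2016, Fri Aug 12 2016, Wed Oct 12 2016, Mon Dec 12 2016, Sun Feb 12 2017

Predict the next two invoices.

The day-of-month is always 12 (61, 61, 61, 62 days between events).
So this recurs on the 12th of every 2 months.
April 2017: Wed Apr 12 2017.
June 2017: Mon Jun 12 2017.

Wed Apr 12 2017, Mon Jun 12 2017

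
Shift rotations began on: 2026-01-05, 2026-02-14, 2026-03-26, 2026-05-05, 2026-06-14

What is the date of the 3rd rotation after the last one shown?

2026-10-12

The spacing is 40, 40, 40, 40 days — always 40 days.
2026-06-14 + 40 days = 2026-07-24.
2026-07-24 + 40 days = 2026-09-02.
2026-09-02 + 40 days = 2026-10-12.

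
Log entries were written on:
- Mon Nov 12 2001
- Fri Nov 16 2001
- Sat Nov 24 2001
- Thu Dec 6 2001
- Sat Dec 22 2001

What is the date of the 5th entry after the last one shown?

The spacing grows by 4 each time: 4, 8, 12, 16 days.
Next gap: 20 days. Sat Dec 22 2001 + 20 days = Fri Jan 11 2002.
Next gap: 24 days. Fri Jan 11 2002 + 24 days = Mon Feb 4 2002.
Next gap: 28 days. Mon Feb 4 2002 + 28 days = Mon Mar 4 2002.
Next gap: 32 days. Mon Mar 4 2002 + 32 days = Fri Apr 5 2002.
Next gap: 36 days. Fri Apr 5 2002 + 36 days = Sat May 11 2002.

Sat May 11 2002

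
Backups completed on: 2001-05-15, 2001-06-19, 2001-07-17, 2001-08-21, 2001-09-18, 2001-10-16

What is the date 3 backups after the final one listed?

2002-01-15

All dates are Tuesdays, 35, 28, 35, 28, 28 days apart.
Specifically, the 3rd Tuesday of each month.
3rd Tuesday of November 2001: 2001-11-20.
December 2001 — 3rd Tuesday is 2001-12-18.
January 2002 — 3rd Tuesday is 2002-01-15.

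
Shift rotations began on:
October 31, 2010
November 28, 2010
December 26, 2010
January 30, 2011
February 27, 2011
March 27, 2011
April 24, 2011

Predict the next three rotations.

May 29, 2011; June 26, 2011; July 31, 2011

All Sundays; the gaps (28, 28, 35, 28, 28, 28) vary with month length.
This is the last Sunday of each month.
Last Sunday of May 2011: May 29, 2011.
Last Sunday of June 2011: June 26, 2011.
Last Sunday of July 2011: July 31, 2011.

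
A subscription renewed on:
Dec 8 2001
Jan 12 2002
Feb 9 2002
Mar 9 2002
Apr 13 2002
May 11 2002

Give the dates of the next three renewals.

These are Saturdays at 28- or 35-day spacing (35, 28, 28, 35, 28).
The pattern: 2nd Saturday of the month.
June 2002 — 2nd Saturday is Jun 8 2002.
2nd Saturday of July 2002: Jul 13 2002.
August 2002 — 2nd Saturday is Aug 10 2002.

Jun 8 2002, Jul 13 2002, Aug 10 2002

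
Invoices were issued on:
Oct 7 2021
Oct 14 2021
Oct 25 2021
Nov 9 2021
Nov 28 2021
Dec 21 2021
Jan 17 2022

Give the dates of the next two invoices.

The spacing grows by 4 each time: 7, 11, 15, 19, 23, 27 days.
Next gap: 31 days. Jan 17 2022 + 31 days = Feb 17 2022.
Next gap: 35 days. Feb 17 2022 + 35 days = Mar 24 2022.

Feb 17 2022, Mar 24 2022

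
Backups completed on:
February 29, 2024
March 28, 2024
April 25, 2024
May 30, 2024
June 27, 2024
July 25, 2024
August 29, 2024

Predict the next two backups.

These are Thursdays with 28, 28, 35, 28, 28, 35-day gaps.
Each is the final Thursday of its month — February 29, 2024 is past the 28th, so '4th Thursday' doesn't fit.
September 2024 ends with Thursday September 26, 2024.
October 2024 ends with Thursday October 31, 2024.

September 26, 2024; October 31, 2024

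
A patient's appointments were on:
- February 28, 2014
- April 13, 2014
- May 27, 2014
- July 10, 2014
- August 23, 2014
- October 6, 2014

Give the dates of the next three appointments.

November 19, 2014; January 2, 2015; February 15, 2015

Gaps between consecutive events: 44, 44, 44, 44, 44 days — a constant 44-day interval.
October 6, 2014 + 44 days = November 19, 2014.
November 19, 2014 + 44 days = January 2, 2015.
January 2, 2015 + 44 days = February 15, 2015.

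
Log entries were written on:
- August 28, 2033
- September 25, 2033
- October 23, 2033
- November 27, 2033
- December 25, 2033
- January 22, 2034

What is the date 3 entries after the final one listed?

Gaps: 28, 28, 35, 28, 28 days — a mix of 28 and 35. Every date is a Sunday.
Each is the 4th Sunday of its month.
4th Sunday of February 2034: February 26, 2034.
4th Sunday of March 2034: March 26, 2034.
4th Sunday of April 2034: April 23, 2034.

April 23, 2034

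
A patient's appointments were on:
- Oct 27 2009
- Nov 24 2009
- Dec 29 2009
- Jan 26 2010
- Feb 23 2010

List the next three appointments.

Mar 30 2010, Apr 27 2010, May 25 2010

These are Tuesdays with 28, 35, 28, 28-day gaps.
Each is the final Tuesday of its month — Dec 29 2009 is past the 28th, so '4th Tuesday' doesn't fit.
Last Tuesday of March 2010: Mar 30 2010.
Last Tuesday of April 2010: Apr 27 2010.
Last Tuesday of May 2010: May 25 2010.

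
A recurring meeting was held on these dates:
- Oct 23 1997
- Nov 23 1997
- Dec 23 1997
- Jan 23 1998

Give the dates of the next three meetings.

The day-of-month is always 23 (31, 30, 31 days between events).
So this recurs on the 23rd of each month.
Next: February 1998 → Feb 23 1998.
Next: March 1998 → Mar 23 1998.
Next: April 1998 → Apr 23 1998.

Feb 23 1998, Mar 23 1998, Apr 23 1998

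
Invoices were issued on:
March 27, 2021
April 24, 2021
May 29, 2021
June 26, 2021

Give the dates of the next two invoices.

These are Saturdays with 28, 35, 28-day gaps.
Each is the final Saturday of its month — May 29, 2021 is past the 28th, so '4th Saturday' doesn't fit.
Last Saturday of July 2021: July 31, 2021.
August 2021 ends with Saturday August 28, 2021.

July 31, 2021; August 28, 2021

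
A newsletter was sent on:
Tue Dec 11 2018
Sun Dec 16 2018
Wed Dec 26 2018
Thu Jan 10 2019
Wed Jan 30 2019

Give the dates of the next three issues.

Sun Feb 24 2019, Tue Mar 26 2019, Tue Apr 30 2019

Gaps: 5, 10, 15, 20 days — each gap is 5 larger than the previous one.
Next gap: 25 days. Wed Jan 30 2019 + 25 days = Sun Feb 24 2019.
Next gap: 30 days. Sun Feb 24 2019 + 30 days = Tue Mar 26 2019.
Next gap: 35 days. Tue Mar 26 2019 + 35 days = Tue Apr 30 2019.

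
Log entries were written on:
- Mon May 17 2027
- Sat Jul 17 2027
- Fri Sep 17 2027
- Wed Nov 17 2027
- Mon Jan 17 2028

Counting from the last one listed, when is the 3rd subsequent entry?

Each date is the 17th; the gaps (61, 62, 61, 61) track the month lengths.
The rule is the 17th of every 2 months.
Next: March 2028 → Fri Mar 17 2028.
May 2028: Wed May 17 2028.
Next: July 2028 → Mon Jul 17 2028.

Mon Jul 17 2028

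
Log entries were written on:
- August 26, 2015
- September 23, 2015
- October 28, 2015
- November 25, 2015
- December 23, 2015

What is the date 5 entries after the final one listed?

Gaps: 28, 35, 28, 28 days — a mix of 28 and 35. Every date is a Wednesday.
Each is the 4th Wednesday of its month.
January 2016 — 4th Wednesday is January 27, 2016.
4th Wednesday of February 2016: February 24, 2016.
March 2016 — 4th Wednesday is March 23, 2016.
April 2016 — 4th Wednesday is April 27, 2016.
May 2016 — 4th Wednesday is May 25, 2016.

May 25, 2016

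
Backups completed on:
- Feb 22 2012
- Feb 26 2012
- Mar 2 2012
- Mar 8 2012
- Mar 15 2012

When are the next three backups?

Mar 23 2012, Apr 1 2012, Apr 11 2012

The spacing grows by 1 each time: 4, 5, 6, 7 days.
Next gap: 8 days. Mar 15 2012 + 8 days = Mar 23 2012.
Next gap: 9 days. Mar 23 2012 + 9 days = Apr 1 2012.
Next gap: 10 days. Apr 1 2012 + 10 days = Apr 11 2012.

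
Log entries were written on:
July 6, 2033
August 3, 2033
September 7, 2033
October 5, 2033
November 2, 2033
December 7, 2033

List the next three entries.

January 4, 2034; February 1, 2034; March 1, 2034

All dates are Wednesdays, 28, 35, 28, 28, 35 days apart.
Specifically, the 1st Wednesday of each month.
1st Wednesday of January 2034: January 4, 2034.
1st Wednesday of February 2034: February 1, 2034.
1st Wednesday of March 2034: March 1, 2034.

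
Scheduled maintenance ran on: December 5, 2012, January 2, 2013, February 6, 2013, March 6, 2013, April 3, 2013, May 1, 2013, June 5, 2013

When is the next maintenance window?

All dates are Wednesdays, 28, 35, 28, 28, 28, 35 days apart.
Specifically, the 1st Wednesday of each month.
July 2013 — 1st Wednesday is July 3, 2013.

July 3, 2013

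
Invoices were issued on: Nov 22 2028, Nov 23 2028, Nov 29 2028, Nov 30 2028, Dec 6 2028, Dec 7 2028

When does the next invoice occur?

Dec 13 2028

Gaps: 1, 6, 1, 6, 1 days — not constant, but cyclic with period 2.
The events fall on every Wednesday and Thursday.
Next Wednesday: Dec 13 2028.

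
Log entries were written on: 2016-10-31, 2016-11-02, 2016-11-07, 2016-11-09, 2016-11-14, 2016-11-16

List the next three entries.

Every event lands on a Monday or Wednesday (gaps cycle 2, 5, 2, 5, 2).
So the schedule is: every Monday and Wednesday.
Next Monday: 2016-11-21.
The following Wednesday is 2016-11-23.
The following Monday is 2016-11-28.

2016-11-21, 2016-11-23, 2016-11-28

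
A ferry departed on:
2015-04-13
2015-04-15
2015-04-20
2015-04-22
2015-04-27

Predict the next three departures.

Gaps: 2, 5, 2, 5 days — not constant, but cyclic with period 2.
The events fall on every Monday and Wednesday.
Next Wednesday: 2015-04-29.
Next Monday: 2015-05-04.
The following Wednesday is 2015-05-06.

2015-04-29, 2015-05-04, 2015-05-06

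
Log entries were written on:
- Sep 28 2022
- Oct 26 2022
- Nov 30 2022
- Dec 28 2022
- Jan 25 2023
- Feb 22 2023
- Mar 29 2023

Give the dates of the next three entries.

Every date is a Wednesday; gaps 28, 35, 28, 28, 28, 35 days.
Each is the last Wednesday of its month (at least one falls on the 29th or later, ruling out '4th Wednesday').
Last Wednesday of April 2023: Apr 26 2023.
Last Wednesday of May 2023: May 31 2023.
Last Wednesday of June 2023: Jun 28 2023.

Apr 26 2023, May 31 2023, Jun 28 2023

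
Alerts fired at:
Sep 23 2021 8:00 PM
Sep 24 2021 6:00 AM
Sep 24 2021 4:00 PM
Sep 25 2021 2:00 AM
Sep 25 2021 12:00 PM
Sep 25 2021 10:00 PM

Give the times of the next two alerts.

Sep 26 2021 8:00 AM, Sep 26 2021 6:00 PM

Spacing: 10, 10, 10, 10, 10 h — constant 10 h.
Sep 25 2021 10:00 PM + 10 h = Sep 26 2021 8:00 AM.
Sep 26 2021 8:00 AM + 10 h = Sep 26 2021 6:00 PM.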